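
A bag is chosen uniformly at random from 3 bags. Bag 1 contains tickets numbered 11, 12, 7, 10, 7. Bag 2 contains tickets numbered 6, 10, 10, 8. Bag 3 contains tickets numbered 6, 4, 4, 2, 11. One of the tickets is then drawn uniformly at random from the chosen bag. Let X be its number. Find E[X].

233/30

E[X | bag 1] = (11+12+7+10+7)/5 = 47/5.
E[X | bag 2] = (6+10+10+8)/4 = 17/2.
E[X | bag 3] = (6+4+4+2+11)/5 = 27/5.
By the law of total expectation,
E[X] = (1/3)·(47/5) + (1/3)·(17/2) + (1/3)·(27/5) = 233/30.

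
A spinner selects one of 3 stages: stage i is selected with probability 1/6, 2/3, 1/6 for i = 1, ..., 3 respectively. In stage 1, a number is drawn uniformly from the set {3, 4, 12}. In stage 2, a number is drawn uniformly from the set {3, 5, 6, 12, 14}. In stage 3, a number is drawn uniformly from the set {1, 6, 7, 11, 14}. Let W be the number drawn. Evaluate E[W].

E[W | stage 1] = (3+4+12)/3 = 19/3.
E[W | stage 2] = (3+5+6+12+14)/5 = 8.
E[W | stage 3] = (1+6+7+11+14)/5 = 39/5.
By the law of total expectation,
E[W] = (1/6)·(19/3) + (2/3)·(8) + (1/6)·(39/5) = 346/45.

346/45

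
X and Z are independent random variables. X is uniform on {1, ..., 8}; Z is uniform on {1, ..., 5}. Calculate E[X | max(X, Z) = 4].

22/7

Outcomes with max(X, Z) = 4: (1,4), (2,4), (3,4), (4,1), (4,2), (4,3), (4,4), each with probability 1/40.
E[X | max(X, Z) = 4] = (1 + 2 + 3 + 4 + 4 + 4 + 4) / 7 = 22/7.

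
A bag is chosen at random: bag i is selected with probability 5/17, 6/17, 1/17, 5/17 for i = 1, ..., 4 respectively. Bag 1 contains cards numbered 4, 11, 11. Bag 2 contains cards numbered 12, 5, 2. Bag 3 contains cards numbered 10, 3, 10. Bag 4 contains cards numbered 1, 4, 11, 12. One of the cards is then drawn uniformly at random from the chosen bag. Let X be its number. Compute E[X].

124/17

E[X | bag 1] = (4+11+11)/3 = 26/3.
E[X | bag 2] = (12+5+2)/3 = 19/3.
E[X | bag 3] = (10+3+10)/3 = 23/3.
E[X | bag 4] = (1+4+11+12)/4 = 7.
By the law of total expectation,
E[X] = (5/17)·(26/3) + (6/17)·(19/3) + (1/17)·(23/3) + (5/17)·(7) = 124/17.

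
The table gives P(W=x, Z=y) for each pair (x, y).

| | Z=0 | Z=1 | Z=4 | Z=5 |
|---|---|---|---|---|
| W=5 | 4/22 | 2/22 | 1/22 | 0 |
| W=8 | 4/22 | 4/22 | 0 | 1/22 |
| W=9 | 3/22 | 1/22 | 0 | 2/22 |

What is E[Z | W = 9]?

11/6

P(W = 9) = 3/11.
Σ Z·P over the event = 0·(3/22) + 1·(1/22) + 5·(2/22) = 1/2.
E[Z | W = 9] = (1/2) / (3/11) = 11/6.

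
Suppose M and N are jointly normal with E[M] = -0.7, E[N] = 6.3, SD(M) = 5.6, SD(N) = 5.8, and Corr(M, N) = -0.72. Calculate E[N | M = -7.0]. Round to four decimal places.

The regression of N on M has slope ρ·σ_N/σ_M and passes through (μ_M, μ_N).
E[N | M=-7.0] = 6.3 + (-0.72)·(5.8/5.6)·(-7.0 − (-0.7)) = 6.3 + (-0.74571)·(-6.3) = 10.9980.

10.9980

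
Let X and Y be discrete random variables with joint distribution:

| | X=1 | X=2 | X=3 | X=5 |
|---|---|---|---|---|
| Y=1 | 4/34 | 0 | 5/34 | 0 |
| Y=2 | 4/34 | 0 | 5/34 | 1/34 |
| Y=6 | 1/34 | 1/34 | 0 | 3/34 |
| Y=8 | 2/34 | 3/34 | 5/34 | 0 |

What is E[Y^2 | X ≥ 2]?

P(X ≥ 2) = 23/34.
Summing Y^2·P(X=x,Y=y) over the conditioning event gives 685/34.
E[Y^2 | X ≥ 2] = (685/34) / (23/34) = 685/23.

685/23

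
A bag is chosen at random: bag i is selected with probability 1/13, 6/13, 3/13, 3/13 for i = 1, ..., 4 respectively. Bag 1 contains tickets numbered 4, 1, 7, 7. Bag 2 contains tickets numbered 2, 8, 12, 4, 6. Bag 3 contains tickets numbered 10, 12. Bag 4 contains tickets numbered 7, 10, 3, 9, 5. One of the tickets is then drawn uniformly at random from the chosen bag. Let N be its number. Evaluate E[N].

1931/260

E[N | bag 1] = (4+1+7+7)/4 = 19/4.
E[N | bag 2] = (2+8+12+4+6)/5 = 32/5.
E[N | bag 3] = (10+12)/2 = 11.
E[N | bag 4] = (7+10+3+9+5)/5 = 34/5.
By the law of total expectation,
E[N] = (1/13)·(19/4) + (6/13)·(32/5) + (3/13)·(11) + (3/13)·(34/5) = 1931/260.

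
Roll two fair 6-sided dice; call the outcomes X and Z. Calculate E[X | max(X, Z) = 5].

Outcomes with max(X, Z) = 5: (1,5), (2,5), (3,5), (4,5), (5,1), (5,2), (5,3), (5,4), (5,5), each with probability 1/36.
E[X | max(X, Z) = 5] = (1 + 2 + 3 + 4 + 5 + 5 + 5 + 5 + 5) / 9 = 35/9.

35/9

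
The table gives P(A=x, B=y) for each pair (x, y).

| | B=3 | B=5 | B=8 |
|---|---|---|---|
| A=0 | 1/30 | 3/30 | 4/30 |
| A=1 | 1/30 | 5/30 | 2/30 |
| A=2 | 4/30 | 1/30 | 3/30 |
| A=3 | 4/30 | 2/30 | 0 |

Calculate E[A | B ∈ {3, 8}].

29/19

P(B ∈ {3, 8}) = 19/30.
Σ A·P over the event = 0·(1/30) + 0·(4/30) + 1·(1/30) + 1·(2/30) + 2·(4/30) + 2·(3/30) + 3·(4/30) = 29/30.
E[A | B ∈ {3, 8}] = (29/30) / (19/30) = 29/19.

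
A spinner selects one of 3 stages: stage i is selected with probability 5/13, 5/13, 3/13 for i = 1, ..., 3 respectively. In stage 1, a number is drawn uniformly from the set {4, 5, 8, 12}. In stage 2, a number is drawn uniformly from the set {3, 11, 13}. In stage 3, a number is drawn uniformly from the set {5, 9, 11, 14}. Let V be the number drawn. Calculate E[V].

17/2

E[V | stage 1] = (4+5+8+12)/4 = 29/4.
E[V | stage 2] = (3+11+13)/3 = 9.
E[V | stage 3] = (5+9+11+14)/4 = 39/4.
By the law of total expectation,
E[V] = (5/13)·(29/4) + (5/13)·(9) + (3/13)·(39/4) = 17/2.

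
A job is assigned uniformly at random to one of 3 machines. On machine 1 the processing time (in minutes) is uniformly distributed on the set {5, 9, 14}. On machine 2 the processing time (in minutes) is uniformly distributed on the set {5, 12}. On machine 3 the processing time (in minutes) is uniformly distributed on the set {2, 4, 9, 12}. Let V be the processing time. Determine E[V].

295/36

E[V | machine 1] = (5+9+14)/3 = 28/3.
E[V | machine 2] = (5+12)/2 = 17/2.
E[V | machine 3] = (2+4+9+12)/4 = 27/4.
By the law of total expectation,
E[V] = (1/3)·(28/3) + (1/3)·(17/2) + (1/3)·(27/4) = 295/36.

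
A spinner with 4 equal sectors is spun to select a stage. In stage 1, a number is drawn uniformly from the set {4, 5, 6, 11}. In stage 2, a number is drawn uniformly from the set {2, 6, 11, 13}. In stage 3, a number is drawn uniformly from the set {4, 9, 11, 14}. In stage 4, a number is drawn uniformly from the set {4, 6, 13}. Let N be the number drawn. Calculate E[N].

95/12

E[N | stage 1] = (4+5+6+11)/4 = 13/2.
E[N | stage 2] = (2+6+11+13)/4 = 8.
E[N | stage 3] = (4+9+11+14)/4 = 19/2.
E[N | stage 4] = (4+6+13)/3 = 23/3.
E[N] = (1/4)·(13/2) + (1/4)·(8) + (1/4)·(19/2) + (1/4)·(23/3) = 95/12.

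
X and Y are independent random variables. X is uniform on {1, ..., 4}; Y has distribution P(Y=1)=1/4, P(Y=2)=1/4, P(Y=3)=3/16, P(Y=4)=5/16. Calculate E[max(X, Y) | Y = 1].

5/2

P(Y = 1) = 1/4.
Summing max(X,Y)·P(x,y) over outcomes with Y = 1 gives 5/8.
E[max(X, Y) | Y = 1] = (5/8) / (1/4) = 5/2.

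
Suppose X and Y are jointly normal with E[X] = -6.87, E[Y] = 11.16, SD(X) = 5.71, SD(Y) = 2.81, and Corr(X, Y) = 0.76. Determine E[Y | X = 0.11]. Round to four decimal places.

13.7706

E[Y | X=x] = μ_Y + ρ(σ_Y/σ_X)(x − μ_X) for jointly normal variables.
E[Y | X=0.11] = 11.16 + (0.76)·(2.81/5.71)·(0.11 − (-6.87)) = 11.16 + (0.37401)·(6.98) = 13.7706.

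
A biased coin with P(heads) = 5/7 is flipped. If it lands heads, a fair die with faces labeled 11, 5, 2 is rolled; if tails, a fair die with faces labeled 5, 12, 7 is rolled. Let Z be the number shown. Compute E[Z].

E[Z | heads] = (11+5+2)/3 = 6.
E[Z | tails] = (5+12+7)/3 = 8.
By the law of total expectation,
E[Z] = (5/7)·(6) + (2/7)·(8) = 46/7.

46/7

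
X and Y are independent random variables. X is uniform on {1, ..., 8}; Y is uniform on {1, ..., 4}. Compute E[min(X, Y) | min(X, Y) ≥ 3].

P(min(X, Y) ≥ 3) = 3/8.
Summing min(X,Y)·P(x,y) over outcomes with min(X, Y) ≥ 3 gives 41/32.
E[min(X, Y) | min(X, Y) ≥ 3] = (41/32) / (3/8) = 41/12.

41/12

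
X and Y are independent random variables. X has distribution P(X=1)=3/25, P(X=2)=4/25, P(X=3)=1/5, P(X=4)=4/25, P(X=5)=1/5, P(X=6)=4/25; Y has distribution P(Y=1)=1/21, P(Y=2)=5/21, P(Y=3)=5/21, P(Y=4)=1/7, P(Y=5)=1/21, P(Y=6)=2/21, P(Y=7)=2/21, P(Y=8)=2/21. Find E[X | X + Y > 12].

P(X + Y > 12) = 26/525.
Summing X·P(x,y) over outcomes with X + Y > 12 gives 146/525.
E[X | X + Y > 12] = (146/525) / (26/525) = 73/13.

73/13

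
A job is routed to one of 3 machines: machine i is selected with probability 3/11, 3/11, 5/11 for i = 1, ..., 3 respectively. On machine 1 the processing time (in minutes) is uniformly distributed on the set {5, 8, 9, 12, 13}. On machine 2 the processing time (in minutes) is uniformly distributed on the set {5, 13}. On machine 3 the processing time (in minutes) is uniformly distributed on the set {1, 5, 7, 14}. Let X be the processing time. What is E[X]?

E[X | machine 1] = (5+8+9+12+13)/5 = 47/5.
E[X | machine 2] = (5+13)/2 = 9.
E[X | machine 3] = (1+5+7+14)/4 = 27/4.
By the law of total expectation,
E[X] = (3/11)·(47/5) + (3/11)·(9) + (5/11)·(27/4) = 1779/220.

1779/220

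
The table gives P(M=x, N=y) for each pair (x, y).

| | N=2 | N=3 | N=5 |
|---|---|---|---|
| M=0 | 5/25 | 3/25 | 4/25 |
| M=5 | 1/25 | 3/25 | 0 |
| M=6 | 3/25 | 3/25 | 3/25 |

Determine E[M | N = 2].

P(N = 2) = 9/25.
Σ M·P over the event = 0·(5/25) + 5·(1/25) + 6·(3/25) = 23/25.
E[M | N = 2] = (23/25) / (9/25) = 23/9.

23/9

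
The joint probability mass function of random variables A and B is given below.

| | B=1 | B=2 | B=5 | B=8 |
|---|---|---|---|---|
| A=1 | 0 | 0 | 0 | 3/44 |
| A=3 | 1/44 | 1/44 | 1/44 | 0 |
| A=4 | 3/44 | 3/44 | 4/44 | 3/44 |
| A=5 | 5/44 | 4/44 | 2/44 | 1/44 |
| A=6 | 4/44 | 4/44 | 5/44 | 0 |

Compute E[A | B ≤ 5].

P(B ≤ 5) = 37/44.
Summing A·P(A=x,B=y) over the conditioning event gives 91/22.
E[A | B ≤ 5] = (91/22) / (37/44) = 182/37.

182/37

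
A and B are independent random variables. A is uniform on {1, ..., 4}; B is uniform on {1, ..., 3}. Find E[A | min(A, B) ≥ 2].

3

Outcomes with min(A, B) ≥ 2: (2,2), (2,3), (3,2), (3,3), (4,2), (4,3), each with probability 1/12.
E[A | min(A, B) ≥ 2] = (2 + 2 + 3 + 3 + 4 + 4) / 6 = 3.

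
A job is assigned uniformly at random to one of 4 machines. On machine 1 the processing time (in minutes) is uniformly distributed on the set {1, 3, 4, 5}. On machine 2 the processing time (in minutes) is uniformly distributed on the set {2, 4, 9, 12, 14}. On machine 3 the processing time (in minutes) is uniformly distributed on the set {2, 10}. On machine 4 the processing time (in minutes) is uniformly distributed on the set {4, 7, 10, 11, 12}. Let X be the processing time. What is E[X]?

105/16

E[X | machine 1] = (1+3+4+5)/4 = 13/4.
E[X | machine 2] = (2+4+9+12+14)/5 = 41/5.
E[X | machine 3] = (2+10)/2 = 6.
E[X | machine 4] = (4+7+10+11+12)/5 = 44/5.
E[X] = (1/4)·(13/4) + (1/4)·(41/5) + (1/4)·(6) + (1/4)·(44/5) = 105/16.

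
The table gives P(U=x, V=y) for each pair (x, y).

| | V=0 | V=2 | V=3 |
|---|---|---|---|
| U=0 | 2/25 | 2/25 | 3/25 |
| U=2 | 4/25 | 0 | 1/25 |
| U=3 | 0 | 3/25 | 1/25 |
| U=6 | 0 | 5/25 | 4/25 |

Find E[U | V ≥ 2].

P(V ≥ 2) = 19/25.
Σ U·P over the event = 0·(2/25) + 0·(3/25) + 2·(1/25) + 3·(3/25) + 3·(1/25) + 6·(5/25) + 6·(4/25) = 68/25.
E[U | V ≥ 2] = (68/25) / (19/25) = 68/19.

68/19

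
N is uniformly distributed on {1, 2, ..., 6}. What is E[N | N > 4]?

Given N > 4, N is equally likely to be any of {5, 6}.
E[N | N > 4] = (5 + 6) / 2 = 11/2.

11/2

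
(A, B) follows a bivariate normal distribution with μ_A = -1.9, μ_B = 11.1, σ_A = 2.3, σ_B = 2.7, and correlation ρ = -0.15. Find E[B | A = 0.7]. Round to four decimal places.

For a bivariate normal, E[B | A=x] = μ_B + ρ·(σ_B/σ_A)·(x − μ_A).
E[B | A=0.7] = 11.1 + (-0.15)·(2.7/2.3)·(0.7 − (-1.9)) = 11.1 + (-0.17609)·(2.6) = 10.6422.

10.6422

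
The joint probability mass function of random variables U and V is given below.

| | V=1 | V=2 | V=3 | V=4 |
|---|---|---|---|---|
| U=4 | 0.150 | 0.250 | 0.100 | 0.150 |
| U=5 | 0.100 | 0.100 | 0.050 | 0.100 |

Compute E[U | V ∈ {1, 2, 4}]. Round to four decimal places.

P(V ∈ {1, 2, 4}) = 0.850.
Summing U·P(U=x,V=y) over the conditioning event gives 3.700.
E[U | V ∈ {1, 2, 4}] = (3.700) / (0.850) = 4.3529.

4.3529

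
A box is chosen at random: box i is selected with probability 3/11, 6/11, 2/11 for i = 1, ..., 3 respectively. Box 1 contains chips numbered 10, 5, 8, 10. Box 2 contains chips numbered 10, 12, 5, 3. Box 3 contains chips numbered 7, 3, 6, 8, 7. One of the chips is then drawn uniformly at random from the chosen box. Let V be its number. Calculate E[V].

E[V | box 1] = (10+5+8+10)/4 = 33/4.
E[V | box 2] = (10+12+5+3)/4 = 15/2.
E[V | box 3] = (7+3+6+8+7)/5 = 31/5.
E[V] = (3/11)·(33/4) + (6/11)·(15/2) + (2/11)·(31/5) = 1643/220.

1643/220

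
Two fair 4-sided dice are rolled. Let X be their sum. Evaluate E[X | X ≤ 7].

P(X ≤ 7) = 15/16.
Σ over the event: 2·1/16 + 3·1/8 + 4·3/16 + 5·1/4 + 6·3/16 + 7·1/8 = 9/2.
E[X | X ≤ 7] = (9/2) / (15/16) = 24/5.

24/5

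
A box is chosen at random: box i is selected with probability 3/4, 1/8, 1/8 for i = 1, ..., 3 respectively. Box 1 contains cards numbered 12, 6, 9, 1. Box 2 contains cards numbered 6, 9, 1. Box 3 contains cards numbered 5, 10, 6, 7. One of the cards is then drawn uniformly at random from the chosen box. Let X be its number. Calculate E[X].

163/24

E[X | box 1] = (12+6+9+1)/4 = 7.
E[X | box 2] = (6+9+1)/3 = 16/3.
E[X | box 3] = (5+10+6+7)/4 = 7.
E[X] = (3/4)·(7) + (1/8)·(16/3) + (1/8)·(7) = 163/24.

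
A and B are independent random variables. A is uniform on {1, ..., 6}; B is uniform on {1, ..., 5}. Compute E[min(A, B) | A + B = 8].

3

Outcomes with A + B = 8: (3,5), (4,4), (5,3), (6,2), each with probability 1/30.
E[min(A, B) | A + B = 8] = (3 + 4 + 3 + 2) / 4 = 3.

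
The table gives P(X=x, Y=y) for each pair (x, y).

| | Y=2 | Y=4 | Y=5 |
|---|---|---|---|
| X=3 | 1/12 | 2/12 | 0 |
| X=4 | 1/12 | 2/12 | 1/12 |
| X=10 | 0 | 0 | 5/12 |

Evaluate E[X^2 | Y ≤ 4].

P(Y ≤ 4) = 1/2.
Σ X^2·P over the event = 9·(1/12) + 9·(2/12) + 16·(1/12) + 16·(2/12) = 25/4.
E[X^2 | Y ≤ 4] = (25/4) / (1/2) = 25/2.

25/2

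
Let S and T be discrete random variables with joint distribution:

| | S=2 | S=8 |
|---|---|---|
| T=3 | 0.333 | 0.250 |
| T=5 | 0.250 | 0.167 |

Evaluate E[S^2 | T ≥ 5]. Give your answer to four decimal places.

28.0288

P(T ≥ 5) = 0.417.
Summing S^2·P(S=x,T=y) over the conditioning event gives 11.688.
E[S^2 | T ≥ 5] = (11.688) / (0.417) = 28.0288.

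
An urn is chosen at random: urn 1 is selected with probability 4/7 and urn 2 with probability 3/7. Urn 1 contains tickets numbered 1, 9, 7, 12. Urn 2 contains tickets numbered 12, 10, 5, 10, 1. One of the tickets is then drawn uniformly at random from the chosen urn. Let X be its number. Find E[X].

37/5

E[X | urn 1] = (1+9+7+12)/4 = 29/4.
E[X | urn 2] = (12+10+5+10+1)/5 = 38/5.
E[X] = (4/7)·(29/4) + (3/7)·(38/5) = 37/5.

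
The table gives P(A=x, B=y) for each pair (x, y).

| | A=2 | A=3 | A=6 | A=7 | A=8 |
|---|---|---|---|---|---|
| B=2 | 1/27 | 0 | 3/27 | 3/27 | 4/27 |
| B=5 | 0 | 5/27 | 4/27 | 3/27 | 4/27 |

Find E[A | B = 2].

P(B = 2) = 11/27.
Σ A·P over the event = 2·(1/27) + 6·(3/27) + 7·(3/27) + 8·(4/27) = 73/27.
E[A | B = 2] = (73/27) / (11/27) = 73/11.

73/11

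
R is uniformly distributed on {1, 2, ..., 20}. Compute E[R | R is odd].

Given R is odd, R is equally likely to be any of {1, 3, 5, 7, 9, 11, 13, 15, 17, 19}.
E[R | R is odd] = (1 + 3 + 5 + 7 + 9 + 11 + 13 + 15 + 17 + 19) / 10 = 10.

10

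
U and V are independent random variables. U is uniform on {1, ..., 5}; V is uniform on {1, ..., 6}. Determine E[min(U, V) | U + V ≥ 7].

P(U + V ≥ 7) = 1/2.
Summing min(U,V)·P(x,y) over outcomes with U + V ≥ 7 gives 8/5.
E[min(U, V) | U + V ≥ 7] = (8/5) / (1/2) = 16/5.

16/5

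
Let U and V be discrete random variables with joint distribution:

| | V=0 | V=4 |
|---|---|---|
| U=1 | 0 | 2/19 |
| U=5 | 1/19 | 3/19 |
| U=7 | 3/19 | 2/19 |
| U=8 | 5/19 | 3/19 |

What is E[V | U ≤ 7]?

28/11

P(U ≤ 7) = 11/19.
Σ V·P over the event = 4·(2/19) + 0·(1/19) + 4·(3/19) + 0·(3/19) + 4·(2/19) = 28/19.
E[V | U ≤ 7] = (28/19) / (11/19) = 28/11.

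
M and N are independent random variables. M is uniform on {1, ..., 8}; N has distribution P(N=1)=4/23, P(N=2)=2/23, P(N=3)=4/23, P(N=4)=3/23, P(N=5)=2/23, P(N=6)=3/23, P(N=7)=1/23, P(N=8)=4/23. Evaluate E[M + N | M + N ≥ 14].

P(M + N ≥ 14) = 17/184.
Summing (M+N)·P(x,y) over outcomes with M + N ≥ 14 gives 251/184.
E[M + N | M + N ≥ 14] = (251/184) / (17/184) = 251/17.

251/17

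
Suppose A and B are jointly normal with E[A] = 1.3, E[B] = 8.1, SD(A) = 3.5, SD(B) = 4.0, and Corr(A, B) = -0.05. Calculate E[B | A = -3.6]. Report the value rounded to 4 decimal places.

The regression of B on A has slope ρ·σ_B/σ_A and passes through (μ_A, μ_B).
E[B | A=-3.6] = 8.1 + (-0.05)·(4.0/3.5)·(-3.6 − (1.3)) = 8.1 + (-0.057143)·(-4.9) = 8.3800.

8.3800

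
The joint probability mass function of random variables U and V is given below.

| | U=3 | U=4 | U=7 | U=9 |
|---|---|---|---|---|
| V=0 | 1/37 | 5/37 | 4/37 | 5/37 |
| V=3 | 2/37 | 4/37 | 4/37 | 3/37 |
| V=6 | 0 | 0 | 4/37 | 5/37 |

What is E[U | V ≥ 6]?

P(V ≥ 6) = 9/37.
Σ U·P over the event = 7·(4/37) + 9·(5/37) = 73/37.
E[U | V ≥ 6] = (73/37) / (9/37) = 73/9.

73/9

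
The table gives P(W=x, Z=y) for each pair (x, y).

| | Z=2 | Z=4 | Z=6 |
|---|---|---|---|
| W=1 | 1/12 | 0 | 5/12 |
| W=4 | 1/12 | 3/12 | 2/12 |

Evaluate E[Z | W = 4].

P(W = 4) = 1/2.
Σ Z·P over the event = 2·(1/12) + 4·(3/12) + 6·(2/12) = 13/6.
E[Z | W = 4] = (13/6) / (1/2) = 13/3.

13/3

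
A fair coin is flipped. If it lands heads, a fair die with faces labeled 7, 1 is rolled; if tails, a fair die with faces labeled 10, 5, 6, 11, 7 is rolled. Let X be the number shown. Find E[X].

59/10

E[X | heads] = (7+1)/2 = 4.
E[X | tails] = (10+5+6+11+7)/5 = 39/5.
By the law of total expectation,
E[X] = (1/2)·(4) + (1/2)·(39/5) = 59/10.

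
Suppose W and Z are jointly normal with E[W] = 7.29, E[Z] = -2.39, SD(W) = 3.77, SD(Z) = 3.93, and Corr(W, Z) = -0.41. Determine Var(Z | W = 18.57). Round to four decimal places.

12.8486

Var(Z | W=x) = (1 − ρ²)·σ_Z².
Var(Z | W=18.57) = (3.93)²·(1 − (-0.41)²) = 15.4449·0.8319 = 12.8486.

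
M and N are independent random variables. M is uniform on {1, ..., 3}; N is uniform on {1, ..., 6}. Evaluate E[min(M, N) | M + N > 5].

Outcomes with M + N > 5: (1,5), (1,6), (2,4), (2,5), (2,6), (3,3), (3,4), (3,5), (3,6), each with probability 1/18.
E[min(M, N) | M + N > 5] = (1 + 1 + 2 + 2 + 2 + 3 + 3 + 3 + 3) / 9 = 20/9.

20/9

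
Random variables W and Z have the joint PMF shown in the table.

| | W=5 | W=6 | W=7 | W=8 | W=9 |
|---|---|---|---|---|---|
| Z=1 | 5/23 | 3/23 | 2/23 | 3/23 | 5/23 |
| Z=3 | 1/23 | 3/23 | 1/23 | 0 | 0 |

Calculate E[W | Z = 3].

P(Z = 3) = 5/23.
Summing W·P(W=x,Z=y) over the conditioning event gives 30/23.
E[W | Z = 3] = (30/23) / (5/23) = 6.

6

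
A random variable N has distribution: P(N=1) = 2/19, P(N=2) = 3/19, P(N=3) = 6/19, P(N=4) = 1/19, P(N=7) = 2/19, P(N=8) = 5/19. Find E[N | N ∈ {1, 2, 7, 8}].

31/6

P(N ∈ {1, 2, 7, 8}) = 12/19.
Σ over the event: 1·2/19 + 2·3/19 + 7·2/19 + 8·5/19 = 62/19.
E[N | N ∈ {1, 2, 7, 8}] = (62/19) / (12/19) = 31/6.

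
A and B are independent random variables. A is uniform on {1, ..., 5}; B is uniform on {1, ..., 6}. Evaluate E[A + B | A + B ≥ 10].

Outcomes with A + B ≥ 10: (4,6), (5,5), (5,6), each with probability 1/30.
E[A + B | A + B ≥ 10] = (10 + 10 + 11) / 3 = 31/3.

31/3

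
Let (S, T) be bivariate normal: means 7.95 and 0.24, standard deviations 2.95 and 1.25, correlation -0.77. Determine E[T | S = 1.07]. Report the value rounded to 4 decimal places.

For a bivariate normal, E[T | S=x] = μ_T + ρ·(σ_T/σ_S)·(x − μ_S).
E[T | S=1.07] = 0.24 + (-0.77)·(1.25/2.95)·(1.07 − (7.95)) = 0.24 + (-0.32627)·(-6.88) = 2.4847.

2.4847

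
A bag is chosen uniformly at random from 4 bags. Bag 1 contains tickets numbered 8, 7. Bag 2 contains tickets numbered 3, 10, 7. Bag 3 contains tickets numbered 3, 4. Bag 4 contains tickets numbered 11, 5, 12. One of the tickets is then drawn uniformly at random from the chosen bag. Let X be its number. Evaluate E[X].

E[X | bag 1] = (8+7)/2 = 15/2.
E[X | bag 2] = (3+10+7)/3 = 20/3.
E[X | bag 3] = (3+4)/2 = 7/2.
E[X | bag 4] = (11+5+12)/3 = 28/3.
By the law of total expectation,
E[X] = (1/4)·(15/2) + (1/4)·(20/3) + (1/4)·(7/2) + (1/4)·(28/3) = 27/4.

27/4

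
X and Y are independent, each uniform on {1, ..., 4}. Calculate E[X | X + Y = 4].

2

Outcomes with X + Y = 4: (1,3), (2,2), (3,1), each with probability 1/16.
E[X | X + Y = 4] = (1 + 2 + 3) / 3 = 2.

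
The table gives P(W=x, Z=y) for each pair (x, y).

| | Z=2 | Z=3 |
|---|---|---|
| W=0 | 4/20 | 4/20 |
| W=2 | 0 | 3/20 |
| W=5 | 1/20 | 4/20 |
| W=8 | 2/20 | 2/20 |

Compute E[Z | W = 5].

14/5

P(W = 5) = 1/4.
Σ Z·P over the event = 2·(1/20) + 3·(4/20) = 7/10.
E[Z | W = 5] = (7/10) / (1/4) = 14/5.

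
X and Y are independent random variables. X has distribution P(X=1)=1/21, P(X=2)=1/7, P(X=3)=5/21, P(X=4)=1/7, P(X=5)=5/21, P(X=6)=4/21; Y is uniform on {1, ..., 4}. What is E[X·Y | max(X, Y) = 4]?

208/21

P(max(X, Y) = 4) = 1/4.
Summing XY·P(x,y) over outcomes with max(X, Y) = 4 gives 52/21.
E[X·Y | max(X, Y) = 4] = (52/21) / (1/4) = 208/21.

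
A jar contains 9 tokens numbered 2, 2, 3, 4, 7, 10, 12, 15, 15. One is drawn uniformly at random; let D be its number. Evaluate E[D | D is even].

P(D is even) = 5/9.
Σ over the event: 2·2/9 + 4·1/9 + 10·1/9 + 12·1/9 = 10/3.
E[D | D is even] = (10/3) / (5/9) = 6.

6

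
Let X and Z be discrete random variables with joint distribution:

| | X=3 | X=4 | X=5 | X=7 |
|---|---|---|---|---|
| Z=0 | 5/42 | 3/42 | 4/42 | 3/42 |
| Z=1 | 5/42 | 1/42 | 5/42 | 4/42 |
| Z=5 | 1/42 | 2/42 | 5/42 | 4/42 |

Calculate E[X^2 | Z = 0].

68/3

P(Z = 0) = 5/14.
Σ X^2·P over the event = 9·(5/42) + 16·(3/42) + 25·(4/42) + 49·(3/42) = 170/21.
E[X^2 | Z = 0] = (170/21) / (5/14) = 68/3.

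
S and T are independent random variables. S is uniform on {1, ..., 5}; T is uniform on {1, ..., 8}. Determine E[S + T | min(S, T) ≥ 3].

P(min(S, T) ≥ 3) = 9/20.
Summing (S+T)·P(x,y) over outcomes with min(S, T) ≥ 3 gives 171/40.
E[S + T | min(S, T) ≥ 3] = (171/40) / (9/20) = 19/2.

19/2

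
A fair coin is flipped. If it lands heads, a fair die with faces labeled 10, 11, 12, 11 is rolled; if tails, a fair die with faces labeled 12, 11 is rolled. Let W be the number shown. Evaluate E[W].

E[W | heads] = (10+11+12+11)/4 = 11.
E[W | tails] = (12+11)/2 = 23/2.
By the law of total expectation,
E[W] = (1/2)·(11) + (1/2)·(23/2) = 45/4.

45/4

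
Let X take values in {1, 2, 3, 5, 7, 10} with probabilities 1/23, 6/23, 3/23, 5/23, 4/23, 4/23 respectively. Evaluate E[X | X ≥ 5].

P(X ≥ 5) = 13/23.
Σ over the event: 5·5/23 + 7·4/23 + 10·4/23 = 93/23.
E[X | X ≥ 5] = (93/23) / (13/23) = 93/13.

93/13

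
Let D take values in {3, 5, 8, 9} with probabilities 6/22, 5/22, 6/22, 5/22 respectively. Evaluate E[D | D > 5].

P(D > 5) = 1/2.
Σ over the event: 8·3/11 + 9·5/22 = 93/22.
E[D | D > 5] = (93/22) / (1/2) = 93/11.

93/11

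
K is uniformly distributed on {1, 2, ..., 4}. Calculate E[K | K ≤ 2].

Given K ≤ 2, K is equally likely to be any of {1, 2}.
E[K | K ≤ 2] = (1 + 2) / 2 = 3/2.

3/2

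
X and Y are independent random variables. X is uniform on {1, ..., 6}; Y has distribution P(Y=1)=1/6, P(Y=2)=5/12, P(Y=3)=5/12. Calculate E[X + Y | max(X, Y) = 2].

P(max(X, Y) = 2) = 1/6.
Summing (X+Y)·P(x,y) over outcomes with max(X, Y) = 2 gives 41/72.
E[X + Y | max(X, Y) = 2] = (41/72) / (1/6) = 41/12.

41/12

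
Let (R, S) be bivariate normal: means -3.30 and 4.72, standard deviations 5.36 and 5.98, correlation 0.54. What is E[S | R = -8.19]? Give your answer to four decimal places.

1.7740

The regression of S on R has slope ρ·σ_S/σ_R and passes through (μ_R, μ_S).
E[S | R=-8.19] = 4.72 + (0.54)·(5.98/5.36)·(-8.19 − (-3.30)) = 4.72 + (0.60246)·(-4.89) = 1.7740.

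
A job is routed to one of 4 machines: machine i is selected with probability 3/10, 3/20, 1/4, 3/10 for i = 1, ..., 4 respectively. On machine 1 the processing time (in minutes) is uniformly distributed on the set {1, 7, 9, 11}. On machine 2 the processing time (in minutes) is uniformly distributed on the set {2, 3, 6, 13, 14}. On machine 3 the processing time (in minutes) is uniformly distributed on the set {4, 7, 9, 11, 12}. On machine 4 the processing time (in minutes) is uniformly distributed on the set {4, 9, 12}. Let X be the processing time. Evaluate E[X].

E[X | machine 1] = (1+7+9+11)/4 = 7.
E[X | machine 2] = (2+3+6+13+14)/5 = 38/5.
E[X | machine 3] = (4+7+9+11+12)/5 = 43/5.
E[X | machine 4] = (4+9+12)/3 = 25/3.
E[X] = (3/10)·(7) + (3/20)·(38/5) + (1/4)·(43/5) + (3/10)·(25/3) = 789/100.

789/100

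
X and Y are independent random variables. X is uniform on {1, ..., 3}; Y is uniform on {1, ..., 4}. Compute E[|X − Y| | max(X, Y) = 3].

Outcomes with max(X, Y) = 3: (1,3), (2,3), (3,1), (3,2), (3,3), each with probability 1/12.
E[|X − Y| | max(X, Y) = 3] = (2 + 1 + 2 + 1 + 0) / 5 = 6/5.

6/5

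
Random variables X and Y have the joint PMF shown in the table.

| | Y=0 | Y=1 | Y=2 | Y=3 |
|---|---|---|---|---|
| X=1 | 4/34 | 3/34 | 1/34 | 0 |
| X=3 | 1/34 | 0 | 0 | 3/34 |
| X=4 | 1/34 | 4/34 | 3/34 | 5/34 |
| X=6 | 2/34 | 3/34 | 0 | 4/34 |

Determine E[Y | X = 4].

P(X = 4) = 13/34.
Σ Y·P over the event = 0·(1/34) + 1·(4/34) + 2·(3/34) + 3·(5/34) = 25/34.
E[Y | X = 4] = (25/34) / (13/34) = 25/13.

25/13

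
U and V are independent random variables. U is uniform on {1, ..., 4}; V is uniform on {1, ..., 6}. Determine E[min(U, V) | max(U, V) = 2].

4/3

Outcomes with max(U, V) = 2: (1,2), (2,1), (2,2), each with probability 1/24.
E[min(U, V) | max(U, V) = 2] = (1 + 1 + 2) / 3 = 4/3.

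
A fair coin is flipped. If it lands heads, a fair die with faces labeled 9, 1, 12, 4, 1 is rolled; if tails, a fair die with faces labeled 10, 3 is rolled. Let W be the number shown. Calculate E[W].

E[W | heads] = (9+1+12+4+1)/5 = 27/5.
E[W | tails] = (10+3)/2 = 13/2.
E[W] = (1/2)·(27/5) + (1/2)·(13/2) = 119/20.

119/20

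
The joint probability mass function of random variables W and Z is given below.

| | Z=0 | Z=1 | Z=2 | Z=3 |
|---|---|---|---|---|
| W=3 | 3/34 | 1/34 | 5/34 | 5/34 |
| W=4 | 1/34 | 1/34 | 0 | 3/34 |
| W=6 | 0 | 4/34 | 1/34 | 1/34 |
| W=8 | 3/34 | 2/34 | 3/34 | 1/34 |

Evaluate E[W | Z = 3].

41/10

P(Z = 3) = 5/17.
Summing W·P(W=x,Z=y) over the conditioning event gives 41/34.
E[W | Z = 3] = (41/34) / (5/17) = 41/10.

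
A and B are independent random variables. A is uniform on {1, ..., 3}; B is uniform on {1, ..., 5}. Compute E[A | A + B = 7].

Outcomes with A + B = 7: (2,5), (3,4), each with probability 1/15.
E[A | A + B = 7] = (2 + 3) / 2 = 5/2.

5/2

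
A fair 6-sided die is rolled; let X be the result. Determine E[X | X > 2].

Given X > 2, X is equally likely to be any of {3, 4, 5, 6}.
E[X | X > 2] = (3 + 4 + 5 + 6) / 4 = 9/2.

9/2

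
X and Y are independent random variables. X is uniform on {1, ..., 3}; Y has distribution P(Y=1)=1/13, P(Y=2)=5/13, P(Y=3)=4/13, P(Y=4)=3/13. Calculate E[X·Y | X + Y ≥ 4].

197/32

P(X + Y ≥ 4) = 32/39.
Summing XY·P(x,y) over outcomes with X + Y ≥ 4 gives 197/39.
E[X·Y | X + Y ≥ 4] = (197/39) / (32/39) = 197/32.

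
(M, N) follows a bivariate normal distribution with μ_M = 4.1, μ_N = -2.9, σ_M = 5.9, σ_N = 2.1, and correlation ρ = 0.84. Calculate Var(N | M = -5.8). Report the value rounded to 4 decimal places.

1.2983

For a bivariate normal, Var(N | M=x) = σ_N²(1 − ρ²).
Var(N | M=-5.8) = (2.1)²·(1 − (0.84)²) = 4.41·0.2944 = 1.2983.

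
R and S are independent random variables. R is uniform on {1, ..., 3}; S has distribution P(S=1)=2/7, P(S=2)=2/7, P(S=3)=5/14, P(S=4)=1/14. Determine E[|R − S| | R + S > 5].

3/7

P(R + S > 5) = 1/6.
Summing |R−S|·P(x,y) over outcomes with R + S > 5 gives 1/14.
E[|R − S| | R + S > 5] = (1/14) / (1/6) = 3/7.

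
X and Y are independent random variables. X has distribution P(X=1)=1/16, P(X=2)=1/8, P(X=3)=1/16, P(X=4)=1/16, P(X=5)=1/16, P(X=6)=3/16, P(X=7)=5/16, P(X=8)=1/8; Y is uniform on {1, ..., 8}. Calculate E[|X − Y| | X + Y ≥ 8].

281/100

P(X + Y ≥ 8) = 25/32.
Summing |X−Y|·P(x,y) over outcomes with X + Y ≥ 8 gives 281/128.
E[|X − Y| | X + Y ≥ 8] = (281/128) / (25/32) = 281/100.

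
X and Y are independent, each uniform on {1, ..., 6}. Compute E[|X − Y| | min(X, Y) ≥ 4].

P(min(X, Y) ≥ 4) = 1/4.
Summing |X−Y|·P(x,y) over outcomes with min(X, Y) ≥ 4 gives 2/9.
E[|X − Y| | min(X, Y) ≥ 4] = (2/9) / (1/4) = 8/9.

8/9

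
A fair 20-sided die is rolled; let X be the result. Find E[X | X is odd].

Given X is odd, X is equally likely to be any of {1, 3, 5, 7, 9, 11, 13, 15, 17, 19}.
E[X | X is odd] = (1 + 3 + 5 + 7 + 9 + 11 + 13 + 15 + 17 + 19) / 10 = 10.

10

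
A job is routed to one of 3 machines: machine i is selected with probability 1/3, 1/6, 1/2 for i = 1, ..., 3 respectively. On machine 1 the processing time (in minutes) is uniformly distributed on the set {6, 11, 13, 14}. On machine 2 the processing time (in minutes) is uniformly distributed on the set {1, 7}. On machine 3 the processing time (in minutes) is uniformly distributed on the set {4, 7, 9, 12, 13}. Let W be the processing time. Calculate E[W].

53/6

E[W | machine 1] = (6+11+13+14)/4 = 11.
E[W | machine 2] = (1+7)/2 = 4.
E[W | machine 3] = (4+7+9+12+13)/5 = 9.
By the law of total expectation,
E[W] = (1/3)·(11) + (1/6)·(4) + (1/2)·(9) = 53/6.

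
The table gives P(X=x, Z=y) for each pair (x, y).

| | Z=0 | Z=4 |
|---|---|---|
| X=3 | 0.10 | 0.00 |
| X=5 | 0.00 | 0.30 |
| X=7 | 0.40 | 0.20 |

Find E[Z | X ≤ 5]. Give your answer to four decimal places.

P(X ≤ 5) = 0.40.
Σ Z·P over the event = 0·(0.10) + 4·(0.30) = 1.20.
E[Z | X ≤ 5] = (1.20) / (0.40) = 3.0000.

3.0000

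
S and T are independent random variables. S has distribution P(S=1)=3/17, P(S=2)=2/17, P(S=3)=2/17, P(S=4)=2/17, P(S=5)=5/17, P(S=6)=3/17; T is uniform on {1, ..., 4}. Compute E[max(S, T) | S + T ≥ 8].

P(S + T ≥ 8) = 21/68.
Summing max(S,T)·P(x,y) over outcomes with S + T ≥ 8 gives 28/17.
E[max(S, T) | S + T ≥ 8] = (28/17) / (21/68) = 16/3.

16/3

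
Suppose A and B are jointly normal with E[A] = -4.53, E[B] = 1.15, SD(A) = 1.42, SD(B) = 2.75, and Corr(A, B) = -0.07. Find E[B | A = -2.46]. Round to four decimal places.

The regression of B on A has slope ρ·σ_B/σ_A and passes through (μ_A, μ_B).
E[B | A=-2.46] = 1.15 + (-0.07)·(2.75/1.42)·(-2.46 − (-4.53)) = 1.15 + (-0.13556)·(2.07) = 0.8694.

0.8694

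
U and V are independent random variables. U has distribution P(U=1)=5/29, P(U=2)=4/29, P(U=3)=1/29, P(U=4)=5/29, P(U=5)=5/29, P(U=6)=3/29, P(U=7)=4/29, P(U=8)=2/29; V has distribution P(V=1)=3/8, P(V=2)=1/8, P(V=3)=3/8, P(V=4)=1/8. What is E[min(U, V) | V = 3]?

73/29

P(V = 3) = 3/8.
Summing min(U,V)·P(x,y) over outcomes with V = 3 gives 219/232.
E[min(U, V) | V = 3] = (219/232) / (3/8) = 73/29.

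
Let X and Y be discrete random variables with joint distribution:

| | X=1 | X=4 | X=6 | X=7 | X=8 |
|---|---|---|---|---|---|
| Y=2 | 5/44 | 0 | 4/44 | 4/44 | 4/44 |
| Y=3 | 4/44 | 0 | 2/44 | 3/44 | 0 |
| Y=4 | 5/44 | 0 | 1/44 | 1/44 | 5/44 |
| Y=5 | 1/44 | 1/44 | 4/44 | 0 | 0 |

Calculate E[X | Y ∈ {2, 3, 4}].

92/19

P(Y ∈ {2, 3, 4}) = 19/22.
Summing X·P(X=x,Y=y) over the conditioning event gives 46/11.
E[X | Y ∈ {2, 3, 4}] = (46/11) / (19/22) = 92/19.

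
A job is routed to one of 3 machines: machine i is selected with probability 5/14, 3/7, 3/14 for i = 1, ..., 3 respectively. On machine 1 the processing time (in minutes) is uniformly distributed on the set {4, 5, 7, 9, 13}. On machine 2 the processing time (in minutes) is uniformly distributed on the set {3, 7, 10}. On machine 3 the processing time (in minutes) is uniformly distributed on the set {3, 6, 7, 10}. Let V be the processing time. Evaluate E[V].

195/28

E[V | machine 1] = (4+5+7+9+13)/5 = 38/5.
E[V | machine 2] = (3+7+10)/3 = 20/3.
E[V | machine 3] = (3+6+7+10)/4 = 13/2.
By the law of total expectation,
E[V] = (5/14)·(38/5) + (3/7)·(20/3) + (3/14)·(13/2) = 195/28.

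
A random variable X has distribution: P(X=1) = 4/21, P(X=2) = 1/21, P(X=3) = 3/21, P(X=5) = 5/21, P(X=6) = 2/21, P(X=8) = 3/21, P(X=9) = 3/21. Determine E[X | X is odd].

13/3

P(X is odd) = 5/7.
Σ over the event: 1·4/21 + 3·1/7 + 5·5/21 + 9·1/7 = 65/21.
E[X | X is odd] = (65/21) / (5/7) = 13/3.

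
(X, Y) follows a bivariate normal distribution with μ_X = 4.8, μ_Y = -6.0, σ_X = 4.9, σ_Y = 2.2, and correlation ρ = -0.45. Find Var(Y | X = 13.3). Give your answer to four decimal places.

Var(Y | X=x) = (1 − ρ²)·σ_Y².
Var(Y | X=13.3) = (2.2)²·(1 − (-0.45)²) = 4.84·0.7975 = 3.8599.

3.8599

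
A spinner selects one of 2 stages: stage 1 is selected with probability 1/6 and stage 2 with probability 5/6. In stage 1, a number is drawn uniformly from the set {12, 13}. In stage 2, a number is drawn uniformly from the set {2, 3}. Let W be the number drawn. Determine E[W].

E[W | stage 1] = (12+13)/2 = 25/2.
E[W | stage 2] = (2+3)/2 = 5/2.
E[W] = (1/6)·(25/2) + (5/6)·(5/2) = 25/6.

25/6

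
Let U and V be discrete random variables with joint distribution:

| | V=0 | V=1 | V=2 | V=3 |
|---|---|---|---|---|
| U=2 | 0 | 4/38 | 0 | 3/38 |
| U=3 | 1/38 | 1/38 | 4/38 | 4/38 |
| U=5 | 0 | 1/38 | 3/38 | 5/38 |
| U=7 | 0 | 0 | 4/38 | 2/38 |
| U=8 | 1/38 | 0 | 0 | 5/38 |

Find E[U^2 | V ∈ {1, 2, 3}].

P(V ∈ {1, 2, 3}) = 18/19.
Summing U^2·P(U=x,V=y) over the conditioning event gives 474/19.
E[U^2 | V ∈ {1, 2, 3}] = (474/19) / (18/19) = 79/3.

79/3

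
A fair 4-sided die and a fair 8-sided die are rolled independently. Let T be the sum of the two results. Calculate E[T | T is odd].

P(T is odd) = 1/2.
Σ over the event: 3·1/16 + 5·1/8 + 7·1/8 + 9·1/8 + 11·1/16 = 7/2.
E[T | T is odd] = (7/2) / (1/2) = 7.

7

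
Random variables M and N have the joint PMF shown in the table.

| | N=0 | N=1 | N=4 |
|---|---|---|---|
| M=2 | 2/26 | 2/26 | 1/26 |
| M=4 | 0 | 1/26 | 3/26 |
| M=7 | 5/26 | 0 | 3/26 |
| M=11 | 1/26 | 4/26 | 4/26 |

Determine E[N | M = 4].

13/4

P(M = 4) = 2/13.
Σ N·P over the event = 1·(1/26) + 4·(3/26) = 1/2.
E[N | M = 4] = (1/2) / (2/13) = 13/4.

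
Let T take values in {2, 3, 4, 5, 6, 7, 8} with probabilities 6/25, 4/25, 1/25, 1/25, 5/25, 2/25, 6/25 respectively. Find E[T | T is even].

47/9

P(T is even) = 18/25.
Σ over the event: 2·6/25 + 4·1/25 + 6·1/5 + 8·6/25 = 94/25.
E[T | T is even] = (94/25) / (18/25) = 47/9.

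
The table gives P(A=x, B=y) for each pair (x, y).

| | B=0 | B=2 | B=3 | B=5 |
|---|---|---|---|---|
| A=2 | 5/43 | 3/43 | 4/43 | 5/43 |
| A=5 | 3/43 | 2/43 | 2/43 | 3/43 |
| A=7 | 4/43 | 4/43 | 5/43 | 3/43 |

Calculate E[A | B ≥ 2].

143/31

P(B ≥ 2) = 31/43.
Summing A·P(A=x,B=y) over the conditioning event gives 143/43.
E[A | B ≥ 2] = (143/43) / (31/43) = 143/31.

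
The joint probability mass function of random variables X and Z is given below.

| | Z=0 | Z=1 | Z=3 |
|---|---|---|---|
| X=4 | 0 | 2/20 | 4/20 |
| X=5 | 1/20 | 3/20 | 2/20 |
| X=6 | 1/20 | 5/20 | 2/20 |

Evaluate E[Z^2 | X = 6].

23/8

P(X = 6) = 2/5.
Σ Z^2·P over the event = 0·(1/20) + 1·(5/20) + 9·(2/20) = 23/20.
E[Z^2 | X = 6] = (23/20) / (2/5) = 23/8.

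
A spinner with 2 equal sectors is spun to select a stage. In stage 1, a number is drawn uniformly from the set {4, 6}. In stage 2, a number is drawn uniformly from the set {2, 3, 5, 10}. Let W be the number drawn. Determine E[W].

E[W | stage 1] = (4+6)/2 = 5.
E[W | stage 2] = (2+3+5+10)/4 = 5.
By the law of total expectation,
E[W] = (1/2)·(5) + (1/2)·(5) = 5.

5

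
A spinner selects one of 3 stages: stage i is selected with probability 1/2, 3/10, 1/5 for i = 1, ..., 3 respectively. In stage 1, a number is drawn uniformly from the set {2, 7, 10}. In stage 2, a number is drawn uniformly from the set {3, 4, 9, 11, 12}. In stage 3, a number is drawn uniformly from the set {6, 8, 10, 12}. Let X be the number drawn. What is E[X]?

E[X | stage 1] = (2+7+10)/3 = 19/3.
E[X | stage 2] = (3+4+9+11+12)/5 = 39/5.
E[X | stage 3] = (6+8+10+12)/4 = 9.
E[X] = (1/2)·(19/3) + (3/10)·(39/5) + (1/5)·(9) = 548/75.

548/75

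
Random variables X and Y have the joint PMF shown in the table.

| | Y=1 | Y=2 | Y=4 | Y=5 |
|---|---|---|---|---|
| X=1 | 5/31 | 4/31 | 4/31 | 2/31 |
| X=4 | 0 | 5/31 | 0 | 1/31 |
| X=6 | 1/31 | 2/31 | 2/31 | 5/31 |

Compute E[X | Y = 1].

P(Y = 1) = 6/31.
Σ X·P over the event = 1·(5/31) + 6·(1/31) = 11/31.
E[X | Y = 1] = (11/31) / (6/31) = 11/6.

11/6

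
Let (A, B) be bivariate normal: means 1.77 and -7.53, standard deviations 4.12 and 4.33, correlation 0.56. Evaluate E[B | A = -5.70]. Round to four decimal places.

E[B | A=x] = μ_B + ρ(σ_B/σ_A)(x − μ_A) for jointly normal variables.
E[B | A=-5.70] = -7.53 + (0.56)·(4.33/4.12)·(-5.70 − (1.77)) = -7.53 + (0.58854)·(-7.47) = -11.9264.

-11.9264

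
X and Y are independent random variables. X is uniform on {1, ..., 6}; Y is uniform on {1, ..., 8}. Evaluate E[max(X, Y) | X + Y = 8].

P(X + Y = 8) = 1/8.
Summing max(X,Y)·P(x,y) over outcomes with X + Y = 8 gives 11/16.
E[max(X, Y) | X + Y = 8] = (11/16) / (1/8) = 11/2.

11/2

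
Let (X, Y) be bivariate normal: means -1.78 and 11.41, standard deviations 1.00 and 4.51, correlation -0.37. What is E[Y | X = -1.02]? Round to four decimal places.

For a bivariate normal, E[Y | X=x] = μ_Y + ρ·(σ_Y/σ_X)·(x − μ_X).
E[Y | X=-1.02] = 11.41 + (-0.37)·(4.51/1.00)·(-1.02 − (-1.78)) = 11.41 + (-1.6687)·(0.76) = 10.1418.

10.1418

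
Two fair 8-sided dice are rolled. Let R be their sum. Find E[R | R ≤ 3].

8/3

P(R ≤ 3) = 3/64.
Σ over the event: 2·1/64 + 3·1/32 = 1/8.
E[R | R ≤ 3] = (1/8) / (3/64) = 8/3.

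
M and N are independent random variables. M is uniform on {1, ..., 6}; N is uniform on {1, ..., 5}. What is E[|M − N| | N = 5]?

11/6

Outcomes with N = 5: (1,5), (2,5), (3,5), (4,5), (5,5), (6,5), each with probability 1/30.
E[|M − N| | N = 5] = (4 + 3 + 2 + 1 + 0 + 1) / 6 = 11/6.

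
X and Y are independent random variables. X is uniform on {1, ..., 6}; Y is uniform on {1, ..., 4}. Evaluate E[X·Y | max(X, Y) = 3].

Outcomes with max(X, Y) = 3: (1,3), (2,3), (3,1), (3,2), (3,3), each with probability 1/24.
E[X·Y | max(X, Y) = 3] = (3 + 6 + 3 + 6 + 9) / 5 = 27/5.

27/5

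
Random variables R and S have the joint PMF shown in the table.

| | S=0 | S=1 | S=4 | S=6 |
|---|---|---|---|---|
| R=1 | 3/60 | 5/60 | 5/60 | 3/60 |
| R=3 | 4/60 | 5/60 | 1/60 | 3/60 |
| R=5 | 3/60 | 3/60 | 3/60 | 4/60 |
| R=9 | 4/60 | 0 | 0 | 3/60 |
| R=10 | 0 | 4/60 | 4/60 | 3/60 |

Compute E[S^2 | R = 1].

P(R = 1) = 4/15.
Σ S^2·P over the event = 0·(3/60) + 1·(5/60) + 16·(5/60) + 36·(3/60) = 193/60.
E[S^2 | R = 1] = (193/60) / (4/15) = 193/16.

193/16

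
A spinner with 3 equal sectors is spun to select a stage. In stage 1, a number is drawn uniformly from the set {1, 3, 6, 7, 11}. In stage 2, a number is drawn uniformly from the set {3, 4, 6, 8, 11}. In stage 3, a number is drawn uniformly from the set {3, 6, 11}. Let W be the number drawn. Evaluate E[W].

56/9

E[W | stage 1] = (1+3+6+7+11)/5 = 28/5.
E[W | stage 2] = (3+4+6+8+11)/5 = 32/5.
E[W | stage 3] = (3+6+11)/3 = 20/3.
By the law of total expectation,
E[W] = (1/3)·(28/5) + (1/3)·(32/5) + (1/3)·(20/3) = 56/9.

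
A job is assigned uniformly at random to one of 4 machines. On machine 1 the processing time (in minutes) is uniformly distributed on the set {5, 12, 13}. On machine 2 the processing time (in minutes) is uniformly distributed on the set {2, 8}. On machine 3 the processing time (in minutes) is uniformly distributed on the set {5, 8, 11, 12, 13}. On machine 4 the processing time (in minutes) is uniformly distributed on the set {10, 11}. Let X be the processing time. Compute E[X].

E[X | machine 1] = (5+12+13)/3 = 10.
E[X | machine 2] = (2+8)/2 = 5.
E[X | machine 3] = (5+8+11+12+13)/5 = 49/5.
E[X | machine 4] = (10+11)/2 = 21/2.
By the law of total expectation,
E[X] = (1/4)·(10) + (1/4)·(5) + (1/4)·(49/5) + (1/4)·(21/2) = 353/40.

353/40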